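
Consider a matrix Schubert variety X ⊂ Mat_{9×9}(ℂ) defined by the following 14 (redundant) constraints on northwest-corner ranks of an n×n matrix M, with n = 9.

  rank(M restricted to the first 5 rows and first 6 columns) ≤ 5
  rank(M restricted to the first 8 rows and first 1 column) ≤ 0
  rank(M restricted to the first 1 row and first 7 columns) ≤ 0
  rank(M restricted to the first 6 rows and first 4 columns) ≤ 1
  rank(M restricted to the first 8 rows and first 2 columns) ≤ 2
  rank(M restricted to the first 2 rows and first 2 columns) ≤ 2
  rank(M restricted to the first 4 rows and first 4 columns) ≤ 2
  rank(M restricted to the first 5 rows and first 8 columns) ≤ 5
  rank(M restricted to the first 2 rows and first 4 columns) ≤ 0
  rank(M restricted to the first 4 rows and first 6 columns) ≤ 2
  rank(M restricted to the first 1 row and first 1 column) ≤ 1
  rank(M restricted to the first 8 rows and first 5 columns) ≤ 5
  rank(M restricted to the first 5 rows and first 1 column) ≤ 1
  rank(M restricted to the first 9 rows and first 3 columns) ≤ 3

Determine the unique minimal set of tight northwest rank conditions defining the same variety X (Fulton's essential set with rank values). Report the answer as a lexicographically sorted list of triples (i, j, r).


Propagating the 14 rank bounds to every northwest block:

  R[1]: 0 | 0 | 0 | 0 | 0 | 0 | 0 | 1 | 1
  R[2]: 0 | 0 | 0 | 0 | 1 | 1 | 1 | 2 | 2
  R[3]: 0 | 1 | 1 | 1 | 2 | 2 | 2 | 3 | 3
  R[4]: 0 | 1 | 1 | 1 | 2 | 2 | 3 | 4 | 4
  R[5]: 0 | 1 | 1 | 1 | 2 | 3 | 4 | 5 | 5
  R[6]: 0 | 1 | 1 | 1 | 2 | 3 | 4 | 5 | 6
  R[7]: 0 | 1 | 2 | 2 | 3 | 4 | 5 | 6 | 7
  R[8]: 0 | 1 | 2 | 3 | 4 | 5 | 6 | 7 | 8
  R[9]: 1 | 2 | 3 | 4 | 5 | 6 | 7 | 8 | 9

hence w(1..9) = (8, 5, 2, 7, 6, 9, 3, 4, 1).

5 SE-corners of the 24-cell Rothe diagram give Ess(w):

[(1, 7, 0), (2, 4, 0), (4, 6, 2), (6, 4, 1), (8, 1, 0)]


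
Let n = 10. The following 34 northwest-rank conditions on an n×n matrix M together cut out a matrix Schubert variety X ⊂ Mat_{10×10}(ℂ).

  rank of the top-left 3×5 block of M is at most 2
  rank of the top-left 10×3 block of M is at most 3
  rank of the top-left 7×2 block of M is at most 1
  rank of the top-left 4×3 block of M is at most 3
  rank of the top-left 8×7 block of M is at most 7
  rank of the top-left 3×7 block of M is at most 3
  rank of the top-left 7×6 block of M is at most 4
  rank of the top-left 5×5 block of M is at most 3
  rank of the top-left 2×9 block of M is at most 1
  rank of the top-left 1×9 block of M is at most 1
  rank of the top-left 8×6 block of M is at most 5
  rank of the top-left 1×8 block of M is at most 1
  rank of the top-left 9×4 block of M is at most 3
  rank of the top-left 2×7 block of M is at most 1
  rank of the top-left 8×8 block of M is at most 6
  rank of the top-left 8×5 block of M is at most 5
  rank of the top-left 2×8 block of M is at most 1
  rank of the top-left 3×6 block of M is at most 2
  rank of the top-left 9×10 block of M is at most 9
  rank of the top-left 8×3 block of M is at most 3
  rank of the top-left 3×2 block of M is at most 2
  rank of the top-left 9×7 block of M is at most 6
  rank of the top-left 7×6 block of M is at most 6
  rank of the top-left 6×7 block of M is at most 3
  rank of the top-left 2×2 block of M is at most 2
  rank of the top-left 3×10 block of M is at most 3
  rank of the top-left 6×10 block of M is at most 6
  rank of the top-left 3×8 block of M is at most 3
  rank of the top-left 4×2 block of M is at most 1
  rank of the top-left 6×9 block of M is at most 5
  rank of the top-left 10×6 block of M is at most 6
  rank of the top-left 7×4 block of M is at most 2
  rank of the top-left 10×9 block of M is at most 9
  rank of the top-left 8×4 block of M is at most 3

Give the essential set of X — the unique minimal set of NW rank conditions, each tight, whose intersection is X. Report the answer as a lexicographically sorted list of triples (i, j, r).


Reconstructing r_w from the 34 given conditions:

  i=1: 1  1  1  1  1  1  1  1  1  1
  i=2: 1  1  1  1  1  1  1  1  1  2
  i=3: 1  1  2  2  2  2  2  2  2  3
  i=4: 1  1  2  2  3  3  3  3  3  4
  i=5: 1  1  2  2  3  3  3  4  4  5
  i=6: 1  1  2  2  3  3  3  4  5  6
  i=7: 1  1  2  2  3  4  4  5  6  7
  i=8: 1  2  3  3  4  5  5  6  7  8
  i=9: 1  2  3  3  4  5  6  7  8  9
  i=10: 1  2  3  4  5  6  7  8  9  10

second differences of R give the permutation w = (1, 10, 3, 5, 8, 9, 6, 2, 7, 4).

D(w) has 22 cells with 5 SE-corners; essential set:

[(2, 9, 1), (6, 7, 3), (7, 2, 1), (7, 4, 2), (9, 4, 3)]


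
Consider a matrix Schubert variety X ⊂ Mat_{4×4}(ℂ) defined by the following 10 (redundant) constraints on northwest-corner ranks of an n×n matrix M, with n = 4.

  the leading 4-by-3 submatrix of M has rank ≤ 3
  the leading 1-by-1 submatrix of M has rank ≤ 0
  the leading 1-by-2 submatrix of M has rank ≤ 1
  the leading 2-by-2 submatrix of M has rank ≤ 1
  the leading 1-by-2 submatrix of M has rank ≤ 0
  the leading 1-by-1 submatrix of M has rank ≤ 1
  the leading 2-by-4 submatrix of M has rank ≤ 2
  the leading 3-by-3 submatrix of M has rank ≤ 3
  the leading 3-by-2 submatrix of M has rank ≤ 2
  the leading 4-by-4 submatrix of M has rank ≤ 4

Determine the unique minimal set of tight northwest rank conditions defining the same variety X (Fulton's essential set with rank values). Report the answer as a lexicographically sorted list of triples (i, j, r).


Propagating the 10 rank bounds to every northwest block:

  row 1: 0  0  1  1
  row 2: 1  1  2  2
  row 3: 1  2  3  3
  row 4: 1  2  3  4

hence w(1..4) = (3, 1, 2, 4).

ℓ(w)=2; the 1 essential cell (i,j,r):

[(1, 2, 0)]


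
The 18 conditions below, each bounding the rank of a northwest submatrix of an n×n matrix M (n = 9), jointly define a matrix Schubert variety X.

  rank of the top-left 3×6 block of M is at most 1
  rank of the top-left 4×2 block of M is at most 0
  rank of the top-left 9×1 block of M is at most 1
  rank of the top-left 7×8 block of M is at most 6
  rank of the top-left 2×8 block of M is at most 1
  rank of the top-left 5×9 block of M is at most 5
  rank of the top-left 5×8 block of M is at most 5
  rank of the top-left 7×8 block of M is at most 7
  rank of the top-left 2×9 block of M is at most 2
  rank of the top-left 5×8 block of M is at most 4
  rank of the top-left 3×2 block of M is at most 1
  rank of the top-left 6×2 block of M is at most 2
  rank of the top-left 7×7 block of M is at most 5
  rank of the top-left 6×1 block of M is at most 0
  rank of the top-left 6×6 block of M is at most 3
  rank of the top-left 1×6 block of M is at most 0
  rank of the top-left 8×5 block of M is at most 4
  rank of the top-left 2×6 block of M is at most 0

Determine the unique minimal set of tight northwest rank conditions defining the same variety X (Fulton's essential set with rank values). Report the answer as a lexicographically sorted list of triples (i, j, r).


The tightest implied rank at each (i,j), from the 18 conditions:

  i=1: 0, 0, 0, 0, 0, 0, 1, 1, 1
  i=2: 0, 0, 0, 0, 0, 0, 1, 1, 2
  i=3: 0, 0, 1, 1, 1, 1, 2, 2, 3
  i=4: 0, 0, 1, 2, 2, 2, 3, 3, 4
  i=5: 0, 1, 2, 3, 3, 3, 4, 4, 5
  i=6: 0, 1, 2, 3, 3, 3, 4, 5, 6
  i=7: 1, 2, 3, 4, 4, 4, 5, 6, 7
  i=8: 1, 2, 3, 4, 4, 5, 6, 7, 8
  i=9: 1, 2, 3, 4, 5, 6, 7, 8, 9

the unique w with this rank table is (7, 9, 3, 4, 2, 8, 1, 6, 5).

Fulton essential set (6 of the 22 Rothe cells):

[(2, 6, 0), (2, 8, 1), (4, 2, 0), (6, 1, 0), (6, 6, 3), (8, 5, 4)]


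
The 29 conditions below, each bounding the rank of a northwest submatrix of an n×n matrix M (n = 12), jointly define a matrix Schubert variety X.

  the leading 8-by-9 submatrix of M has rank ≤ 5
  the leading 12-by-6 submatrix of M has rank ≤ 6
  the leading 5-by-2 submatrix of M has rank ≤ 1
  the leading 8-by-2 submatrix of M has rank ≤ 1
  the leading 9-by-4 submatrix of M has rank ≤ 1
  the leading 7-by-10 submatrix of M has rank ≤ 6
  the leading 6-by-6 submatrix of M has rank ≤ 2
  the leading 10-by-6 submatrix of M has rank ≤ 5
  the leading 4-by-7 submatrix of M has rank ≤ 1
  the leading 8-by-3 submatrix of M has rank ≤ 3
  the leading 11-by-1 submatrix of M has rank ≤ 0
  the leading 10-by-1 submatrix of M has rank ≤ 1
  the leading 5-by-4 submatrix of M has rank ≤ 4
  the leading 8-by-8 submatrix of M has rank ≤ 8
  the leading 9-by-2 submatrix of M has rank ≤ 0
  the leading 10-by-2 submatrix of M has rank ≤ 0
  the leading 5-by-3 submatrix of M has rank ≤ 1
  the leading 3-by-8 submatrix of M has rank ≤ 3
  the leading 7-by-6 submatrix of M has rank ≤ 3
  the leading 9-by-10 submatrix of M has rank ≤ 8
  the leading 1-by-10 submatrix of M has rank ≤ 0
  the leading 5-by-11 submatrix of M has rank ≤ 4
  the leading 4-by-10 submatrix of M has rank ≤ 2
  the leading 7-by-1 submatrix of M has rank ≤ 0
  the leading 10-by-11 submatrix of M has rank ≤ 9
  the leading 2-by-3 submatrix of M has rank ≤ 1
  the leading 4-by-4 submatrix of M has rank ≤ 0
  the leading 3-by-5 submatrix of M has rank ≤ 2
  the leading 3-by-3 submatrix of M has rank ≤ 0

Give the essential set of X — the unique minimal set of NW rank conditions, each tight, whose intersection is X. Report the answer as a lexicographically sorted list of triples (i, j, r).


The tightest implied rank at each (i,j), from the 29 conditions:

  row 1: 0 | 0 | 0 | 0 | 0 | 0 | 0 | 0 | 0 | 0 | 1 | 1
  row 2: 0 | 0 | 0 | 0 | 1 | 1 | 1 | 1 | 1 | 1 | 2 | 2
  row 3: 0 | 0 | 0 | 0 | 1 | 1 | 1 | 2 | 2 | 2 | 3 | 3
  row 4: 0 | 0 | 0 | 0 | 1 | 1 | 1 | 2 | 2 | 2 | 3 | 4
  row 5: 0 | 0 | 1 | 1 | 2 | 2 | 2 | 3 | 3 | 3 | 4 | 5
  row 6: 0 | 0 | 1 | 1 | 2 | 2 | 3 | 4 | 4 | 4 | 5 | 6
  row 7: 0 | 0 | 1 | 1 | 2 | 3 | 4 | 5 | 5 | 5 | 6 | 7
  row 8: 0 | 0 | 1 | 1 | 2 | 3 | 4 | 5 | 5 | 6 | 7 | 8
  row 9: 0 | 0 | 1 | 1 | 2 | 3 | 4 | 5 | 6 | 7 | 8 | 9
  row 10: 0 | 0 | 1 | 2 | 3 | 4 | 5 | 6 | 7 | 8 | 9 | 10
  row 11: 0 | 1 | 2 | 3 | 4 | 5 | 6 | 7 | 8 | 9 | 10 | 11
  row 12: 1 | 2 | 3 | 4 | 5 | 6 | 7 | 8 | 9 | 10 | 11 | 12

second differences of R give the permutation w = (11, 5, 8, 12, 3, 7, 6, 10, 9, 4, 2, 1).

9 SE-corners of the 47-cell Rothe diagram give Ess(w):

[(1, 10, 0), (4, 4, 0), (4, 7, 1), (4, 10, 2), (6, 6, 2), (8, 9, 5), (9, 4, 1), (10, 2, 0), (11, 1, 0)]


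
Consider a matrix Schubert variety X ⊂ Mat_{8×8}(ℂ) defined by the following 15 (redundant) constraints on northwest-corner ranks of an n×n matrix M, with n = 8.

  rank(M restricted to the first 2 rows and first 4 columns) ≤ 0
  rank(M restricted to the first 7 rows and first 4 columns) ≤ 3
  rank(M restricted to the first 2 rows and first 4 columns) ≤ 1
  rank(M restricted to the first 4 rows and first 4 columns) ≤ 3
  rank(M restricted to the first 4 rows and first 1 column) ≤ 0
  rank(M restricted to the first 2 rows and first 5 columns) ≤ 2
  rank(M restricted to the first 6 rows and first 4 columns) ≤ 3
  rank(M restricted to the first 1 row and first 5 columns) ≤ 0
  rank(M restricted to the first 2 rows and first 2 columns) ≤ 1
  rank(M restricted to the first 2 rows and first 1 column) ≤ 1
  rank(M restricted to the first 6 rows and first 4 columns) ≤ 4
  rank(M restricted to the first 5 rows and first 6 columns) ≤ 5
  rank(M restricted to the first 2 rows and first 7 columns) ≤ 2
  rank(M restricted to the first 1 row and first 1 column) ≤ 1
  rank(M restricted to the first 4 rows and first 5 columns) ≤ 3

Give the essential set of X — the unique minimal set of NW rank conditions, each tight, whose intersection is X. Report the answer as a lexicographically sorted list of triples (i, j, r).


Computing R[i][j] = min implied NW-rank bound (n=8, 15 conditions):

  0, 0, 0, 0, 0, 1, 1, 1
  0, 0, 0, 0, 1, 2, 2, 2
  0, 1, 1, 1, 2, 3, 3, 3
  0, 1, 2, 2, 3, 4, 4, 4
  1, 2, 3, 3, 4, 5, 5, 5
  1, 2, 3, 3, 4, 5, 6, 6
  1, 2, 3, 3, 4, 5, 6, 7
  1, 2, 3, 4, 5, 6, 7, 8

reading off 1-entries of Δ²R: w = (6, 5, 2, 3, 1, 7, 8, 4).

D(w) has 13 cells with 4 SE-corners; essential set:

[(1, 5, 0), (2, 4, 0), (4, 1, 0), (7, 4, 3)]


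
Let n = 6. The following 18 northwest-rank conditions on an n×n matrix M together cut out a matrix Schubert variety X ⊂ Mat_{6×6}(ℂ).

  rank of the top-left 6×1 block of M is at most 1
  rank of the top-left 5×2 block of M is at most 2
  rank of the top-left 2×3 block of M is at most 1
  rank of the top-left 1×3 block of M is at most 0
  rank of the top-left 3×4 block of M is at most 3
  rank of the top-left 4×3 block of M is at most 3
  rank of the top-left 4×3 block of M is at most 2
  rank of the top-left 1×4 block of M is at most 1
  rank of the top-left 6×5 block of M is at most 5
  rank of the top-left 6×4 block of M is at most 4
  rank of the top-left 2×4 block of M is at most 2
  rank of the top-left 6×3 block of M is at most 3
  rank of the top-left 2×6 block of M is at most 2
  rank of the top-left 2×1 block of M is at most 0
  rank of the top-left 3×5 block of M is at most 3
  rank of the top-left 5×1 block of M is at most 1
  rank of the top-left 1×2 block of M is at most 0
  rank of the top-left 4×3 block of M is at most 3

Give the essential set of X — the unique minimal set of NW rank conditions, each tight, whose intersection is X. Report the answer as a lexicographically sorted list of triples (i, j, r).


Reconstructing r_w from the 18 given conditions:

  R[1]: 0 | 0 | 0 | 1 | 1 | 1
  R[2]: 0 | 1 | 1 | 2 | 2 | 2
  R[3]: 1 | 2 | 2 | 3 | 3 | 3
  R[4]: 1 | 2 | 2 | 3 | 4 | 4
  R[5]: 1 | 2 | 3 | 4 | 5 | 5
  R[6]: 1 | 2 | 3 | 4 | 5 | 6

so w = (4, 2, 1, 5, 3, 6).

3 SE-corners of the 5-cell Rothe diagram give Ess(w):

[(1, 3, 0), (2, 1, 0), (4, 3, 2)]


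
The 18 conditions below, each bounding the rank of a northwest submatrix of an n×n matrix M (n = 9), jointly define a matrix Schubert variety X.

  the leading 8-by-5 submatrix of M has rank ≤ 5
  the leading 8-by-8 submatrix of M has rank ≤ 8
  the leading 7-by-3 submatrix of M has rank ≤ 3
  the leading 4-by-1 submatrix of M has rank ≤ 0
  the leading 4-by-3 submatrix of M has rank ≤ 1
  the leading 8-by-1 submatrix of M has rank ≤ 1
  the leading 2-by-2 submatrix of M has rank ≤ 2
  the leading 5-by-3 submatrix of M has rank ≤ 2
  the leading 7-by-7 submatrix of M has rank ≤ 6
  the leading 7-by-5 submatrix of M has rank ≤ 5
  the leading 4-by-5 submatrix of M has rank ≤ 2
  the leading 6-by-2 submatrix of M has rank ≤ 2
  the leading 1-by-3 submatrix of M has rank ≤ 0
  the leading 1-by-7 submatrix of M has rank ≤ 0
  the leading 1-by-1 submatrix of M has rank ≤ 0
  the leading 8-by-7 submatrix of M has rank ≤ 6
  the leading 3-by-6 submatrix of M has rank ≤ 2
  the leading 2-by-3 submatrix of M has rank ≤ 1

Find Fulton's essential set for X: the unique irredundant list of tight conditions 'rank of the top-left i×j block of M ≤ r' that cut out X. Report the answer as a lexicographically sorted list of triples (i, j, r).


Rank table r_w(9×9) implied by the 18 constraints:

  R[1]: 0  0  0  0  0  0  0  1  1
  R[2]: 0  1  1  1  1  1  1  2  2
  R[3]: 0  1  1  2  2  2  2  3  3
  R[4]: 0  1  1  2  2  3  3  4  4
  R[5]: 1  2  2  3  3  4  4  5  5
  R[6]: 1  2  3  4  4  5  5  6  6
  R[7]: 1  2  3  4  5  6  6  7  7
  R[8]: 1  2  3  4  5  6  6  7  8
  R[9]: 1  2  3  4  5  6  7  8  9

second differences of R give the permutation w = (8, 2, 4, 6, 1, 3, 5, 9, 7).

5 SE-corners of the 14-cell Rothe diagram give Ess(w):

[(1, 7, 0), (4, 1, 0), (4, 3, 1), (4, 5, 2), (8, 7, 6)]


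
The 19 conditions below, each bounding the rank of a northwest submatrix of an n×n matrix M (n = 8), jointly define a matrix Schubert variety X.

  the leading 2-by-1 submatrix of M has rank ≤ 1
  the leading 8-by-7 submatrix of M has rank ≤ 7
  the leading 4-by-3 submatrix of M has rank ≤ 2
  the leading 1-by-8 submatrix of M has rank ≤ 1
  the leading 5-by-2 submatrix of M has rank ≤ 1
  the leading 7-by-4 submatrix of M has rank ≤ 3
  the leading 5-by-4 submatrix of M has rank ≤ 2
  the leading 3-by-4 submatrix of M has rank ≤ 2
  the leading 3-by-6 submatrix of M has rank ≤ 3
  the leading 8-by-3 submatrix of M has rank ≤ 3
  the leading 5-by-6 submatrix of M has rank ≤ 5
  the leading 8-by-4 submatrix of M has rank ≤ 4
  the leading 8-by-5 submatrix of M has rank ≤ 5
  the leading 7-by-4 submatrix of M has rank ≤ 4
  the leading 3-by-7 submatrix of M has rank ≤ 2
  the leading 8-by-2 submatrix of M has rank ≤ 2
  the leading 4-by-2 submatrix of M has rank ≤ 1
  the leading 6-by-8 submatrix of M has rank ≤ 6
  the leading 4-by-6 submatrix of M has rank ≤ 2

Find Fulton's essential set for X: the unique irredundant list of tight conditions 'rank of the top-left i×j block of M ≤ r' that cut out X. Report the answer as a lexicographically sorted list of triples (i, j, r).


Computing R[i][j] = min implied NW-rank bound (n=8, 19 conditions):

  i=1: 1 | 1 | 1 | 1 | 1 | 1 | 1 | 1
  i=2: 1 | 1 | 2 | 2 | 2 | 2 | 2 | 2
  i=3: 1 | 1 | 2 | 2 | 2 | 2 | 2 | 3
  i=4: 1 | 1 | 2 | 2 | 2 | 2 | 3 | 4
  i=5: 1 | 1 | 2 | 2 | 3 | 3 | 4 | 5
  i=6: 1 | 2 | 3 | 3 | 4 | 4 | 5 | 6
  i=7: 1 | 2 | 3 | 3 | 4 | 5 | 6 | 7
  i=8: 1 | 2 | 3 | 4 | 5 | 6 | 7 | 8

reading off 1-entries of Δ²R: w = (1, 3, 8, 7, 5, 2, 6, 4).

|D(w)|=13, |Ess(w)|=5:

[(3, 7, 2), (4, 6, 2), (5, 2, 1), (5, 4, 2), (7, 4, 3)]


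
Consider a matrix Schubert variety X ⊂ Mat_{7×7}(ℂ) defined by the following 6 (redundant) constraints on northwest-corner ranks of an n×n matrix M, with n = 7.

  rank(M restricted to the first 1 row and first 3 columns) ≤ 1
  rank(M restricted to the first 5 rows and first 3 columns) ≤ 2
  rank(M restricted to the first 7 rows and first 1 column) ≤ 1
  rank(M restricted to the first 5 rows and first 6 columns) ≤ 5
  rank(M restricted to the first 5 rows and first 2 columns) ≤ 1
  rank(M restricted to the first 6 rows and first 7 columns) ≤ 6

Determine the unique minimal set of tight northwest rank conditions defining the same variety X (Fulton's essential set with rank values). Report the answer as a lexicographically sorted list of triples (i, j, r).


Recovering R(i,j) via the rank-extension bound from the 6 conditions:

  1  1  1  1  1  1  1
  1  1  2  2  2  2  2
  1  1  2  3  3  3  3
  1  1  2  3  4  4  4
  1  1  2  3  4  5  5
  1  2  3  4  5  6  6
  1  2  3  4  5  6  7

hence w(1..7) = (1, 3, 4, 5, 6, 2, 7).

Fulton essential set (1 of the 4 Rothe cells):

[(5, 2, 1)]


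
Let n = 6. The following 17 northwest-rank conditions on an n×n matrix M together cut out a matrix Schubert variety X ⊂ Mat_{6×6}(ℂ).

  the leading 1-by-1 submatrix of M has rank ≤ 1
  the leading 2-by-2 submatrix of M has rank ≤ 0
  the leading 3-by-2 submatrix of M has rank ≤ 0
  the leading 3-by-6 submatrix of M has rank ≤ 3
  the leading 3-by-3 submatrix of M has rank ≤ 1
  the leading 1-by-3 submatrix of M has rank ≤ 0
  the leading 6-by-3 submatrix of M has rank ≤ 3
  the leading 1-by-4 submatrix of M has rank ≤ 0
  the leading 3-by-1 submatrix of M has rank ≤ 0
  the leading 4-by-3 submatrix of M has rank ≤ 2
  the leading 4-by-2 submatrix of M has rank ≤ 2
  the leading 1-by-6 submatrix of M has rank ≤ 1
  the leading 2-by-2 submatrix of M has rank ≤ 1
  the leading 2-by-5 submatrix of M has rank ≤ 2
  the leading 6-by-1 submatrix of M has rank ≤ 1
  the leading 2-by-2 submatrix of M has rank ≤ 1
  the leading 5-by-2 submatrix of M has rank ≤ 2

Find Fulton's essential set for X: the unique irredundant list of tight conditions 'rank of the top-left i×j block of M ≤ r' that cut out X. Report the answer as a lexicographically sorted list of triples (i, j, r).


Recovering R(i,j) via the rank-extension bound from the 17 conditions:

  R[1]: 0  0  0  0  1  1
  R[2]: 0  0  1  1  2  2
  R[3]: 0  0  1  2  3  3
  R[4]: 1  1  2  3  4  4
  R[5]: 1  2  3  4  5  5
  R[6]: 1  2  3  4  5  6

giving w = (5, 3, 4, 1, 2, 6) via Δ²R.

|D(w)|=8, |Ess(w)|=2:

[(1, 4, 0), (3, 2, 0)]


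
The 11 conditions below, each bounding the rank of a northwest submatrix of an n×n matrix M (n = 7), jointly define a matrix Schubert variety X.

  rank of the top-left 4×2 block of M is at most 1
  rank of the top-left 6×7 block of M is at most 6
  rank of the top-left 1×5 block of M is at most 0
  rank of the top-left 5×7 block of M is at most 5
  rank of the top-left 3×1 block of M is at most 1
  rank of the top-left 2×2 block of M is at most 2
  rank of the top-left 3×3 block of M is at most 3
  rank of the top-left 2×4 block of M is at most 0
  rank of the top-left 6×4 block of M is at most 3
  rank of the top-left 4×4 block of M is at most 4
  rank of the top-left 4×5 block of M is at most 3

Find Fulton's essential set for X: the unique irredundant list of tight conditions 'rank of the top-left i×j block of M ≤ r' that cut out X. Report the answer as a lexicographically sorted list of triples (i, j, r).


Computing R[i][j] = min implied NW-rank bound (n=7, 11 conditions):

  i=1: 0, 0, 0, 0, 0, 1, 1
  i=2: 0, 0, 0, 0, 1, 2, 2
  i=3: 1, 1, 1, 1, 2, 3, 3
  i=4: 1, 1, 2, 2, 3, 4, 4
  i=5: 1, 2, 3, 3, 4, 5, 5
  i=6: 1, 2, 3, 3, 4, 5, 6
  i=7: 1, 2, 3, 4, 5, 6, 7

the unique w with this rank table is (6, 5, 1, 3, 2, 7, 4).

Rothe diagram D(w) (11 cells), 4 SE-corners (essential conditions):

[(1, 5, 0), (2, 4, 0), (4, 2, 1), (6, 4, 3)]


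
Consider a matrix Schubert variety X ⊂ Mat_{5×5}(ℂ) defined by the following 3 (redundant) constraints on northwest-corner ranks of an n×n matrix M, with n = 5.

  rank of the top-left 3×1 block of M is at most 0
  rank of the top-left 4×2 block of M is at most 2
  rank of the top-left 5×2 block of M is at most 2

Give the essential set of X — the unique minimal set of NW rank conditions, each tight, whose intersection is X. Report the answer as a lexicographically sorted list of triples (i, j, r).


Reconstructing r_w from the 3 given conditions:

  R[1]: 0  1  1  1  1
  R[2]: 0  1  2  2  2
  R[3]: 0  1  2  3  3
  R[4]: 1  2  3  4  4
  R[5]: 1  2  3  4  5

second differences of R give the permutation w = (2, 3, 4, 1, 5).

1 SE-corner of the 3-cell Rothe diagram gives Ess(w):

[(3, 1, 0)]


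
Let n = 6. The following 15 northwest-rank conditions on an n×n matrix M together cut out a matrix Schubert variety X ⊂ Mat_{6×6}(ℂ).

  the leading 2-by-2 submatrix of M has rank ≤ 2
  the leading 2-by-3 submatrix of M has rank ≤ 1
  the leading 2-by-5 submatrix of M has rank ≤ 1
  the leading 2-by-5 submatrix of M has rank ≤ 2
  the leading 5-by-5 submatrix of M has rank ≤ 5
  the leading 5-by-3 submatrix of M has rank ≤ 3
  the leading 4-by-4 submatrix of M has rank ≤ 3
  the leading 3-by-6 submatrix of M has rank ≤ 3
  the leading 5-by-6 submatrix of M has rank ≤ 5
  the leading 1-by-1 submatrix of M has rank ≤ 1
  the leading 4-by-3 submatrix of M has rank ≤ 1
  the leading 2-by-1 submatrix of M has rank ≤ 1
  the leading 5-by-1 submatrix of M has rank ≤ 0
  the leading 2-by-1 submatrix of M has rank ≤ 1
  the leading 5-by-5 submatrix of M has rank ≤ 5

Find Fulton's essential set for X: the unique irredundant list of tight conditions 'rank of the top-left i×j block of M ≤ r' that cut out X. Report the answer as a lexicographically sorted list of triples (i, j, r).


The tightest implied rank at each (i,j), from the 15 conditions:

  0, 1, 1, 1, 1, 1
  0, 1, 1, 1, 1, 2
  0, 1, 1, 2, 2, 3
  0, 1, 1, 2, 3, 4
  0, 1, 2, 3, 4, 5
  1, 2, 3, 4, 5, 6

reading off 1-entries of Δ²R: w = (2, 6, 4, 5, 3, 1).

ℓ(w)=10; the 3 essential cells (i,j,r):

[(2, 5, 1), (4, 3, 1), (5, 1, 0)]


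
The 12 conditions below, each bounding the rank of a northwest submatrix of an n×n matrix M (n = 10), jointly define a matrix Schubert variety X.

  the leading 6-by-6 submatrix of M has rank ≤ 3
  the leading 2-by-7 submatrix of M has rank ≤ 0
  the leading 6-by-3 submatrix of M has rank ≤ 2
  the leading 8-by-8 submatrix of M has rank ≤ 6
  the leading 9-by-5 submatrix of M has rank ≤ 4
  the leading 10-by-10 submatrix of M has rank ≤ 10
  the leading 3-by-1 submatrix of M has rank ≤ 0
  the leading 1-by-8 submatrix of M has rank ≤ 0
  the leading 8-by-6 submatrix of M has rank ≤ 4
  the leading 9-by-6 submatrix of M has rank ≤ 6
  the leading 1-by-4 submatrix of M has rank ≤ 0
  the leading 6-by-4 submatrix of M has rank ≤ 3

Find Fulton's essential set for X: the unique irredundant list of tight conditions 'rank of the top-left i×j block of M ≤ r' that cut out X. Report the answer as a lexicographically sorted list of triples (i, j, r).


Reconstructing r_w from the 12 given conditions:

  R[1]: 0  0  0  0  0  0  0  0  1  1
  R[2]: 0  0  0  0  0  0  0  1  2  2
  R[3]: 0  1  1  1  1  1  1  2  3  3
  R[4]: 1  2  2  2  2  2  2  3  4  4
  R[5]: 1  2  2  3  3  3  3  4  5  5
  R[6]: 1  2  2  3  3  3  4  5  6  6
  R[7]: 1  2  3  4  4  4  5  6  7  7
  R[8]: 1  2  3  4  4  4  5  6  7  8
  R[9]: 1  2  3  4  4  5  6  7  8  9
  R[10]: 1  2  3  4  5  6  7  8  9  10

giving w = (9, 8, 2, 1, 4, 7, 3, 10, 6, 5) via Δ²R.

ℓ(w)=23; the 7 essential cells (i,j,r):

[(1, 8, 0), (2, 7, 0), (3, 1, 0), (6, 3, 2), (6, 6, 3), (8, 6, 4), (9, 5, 4)]


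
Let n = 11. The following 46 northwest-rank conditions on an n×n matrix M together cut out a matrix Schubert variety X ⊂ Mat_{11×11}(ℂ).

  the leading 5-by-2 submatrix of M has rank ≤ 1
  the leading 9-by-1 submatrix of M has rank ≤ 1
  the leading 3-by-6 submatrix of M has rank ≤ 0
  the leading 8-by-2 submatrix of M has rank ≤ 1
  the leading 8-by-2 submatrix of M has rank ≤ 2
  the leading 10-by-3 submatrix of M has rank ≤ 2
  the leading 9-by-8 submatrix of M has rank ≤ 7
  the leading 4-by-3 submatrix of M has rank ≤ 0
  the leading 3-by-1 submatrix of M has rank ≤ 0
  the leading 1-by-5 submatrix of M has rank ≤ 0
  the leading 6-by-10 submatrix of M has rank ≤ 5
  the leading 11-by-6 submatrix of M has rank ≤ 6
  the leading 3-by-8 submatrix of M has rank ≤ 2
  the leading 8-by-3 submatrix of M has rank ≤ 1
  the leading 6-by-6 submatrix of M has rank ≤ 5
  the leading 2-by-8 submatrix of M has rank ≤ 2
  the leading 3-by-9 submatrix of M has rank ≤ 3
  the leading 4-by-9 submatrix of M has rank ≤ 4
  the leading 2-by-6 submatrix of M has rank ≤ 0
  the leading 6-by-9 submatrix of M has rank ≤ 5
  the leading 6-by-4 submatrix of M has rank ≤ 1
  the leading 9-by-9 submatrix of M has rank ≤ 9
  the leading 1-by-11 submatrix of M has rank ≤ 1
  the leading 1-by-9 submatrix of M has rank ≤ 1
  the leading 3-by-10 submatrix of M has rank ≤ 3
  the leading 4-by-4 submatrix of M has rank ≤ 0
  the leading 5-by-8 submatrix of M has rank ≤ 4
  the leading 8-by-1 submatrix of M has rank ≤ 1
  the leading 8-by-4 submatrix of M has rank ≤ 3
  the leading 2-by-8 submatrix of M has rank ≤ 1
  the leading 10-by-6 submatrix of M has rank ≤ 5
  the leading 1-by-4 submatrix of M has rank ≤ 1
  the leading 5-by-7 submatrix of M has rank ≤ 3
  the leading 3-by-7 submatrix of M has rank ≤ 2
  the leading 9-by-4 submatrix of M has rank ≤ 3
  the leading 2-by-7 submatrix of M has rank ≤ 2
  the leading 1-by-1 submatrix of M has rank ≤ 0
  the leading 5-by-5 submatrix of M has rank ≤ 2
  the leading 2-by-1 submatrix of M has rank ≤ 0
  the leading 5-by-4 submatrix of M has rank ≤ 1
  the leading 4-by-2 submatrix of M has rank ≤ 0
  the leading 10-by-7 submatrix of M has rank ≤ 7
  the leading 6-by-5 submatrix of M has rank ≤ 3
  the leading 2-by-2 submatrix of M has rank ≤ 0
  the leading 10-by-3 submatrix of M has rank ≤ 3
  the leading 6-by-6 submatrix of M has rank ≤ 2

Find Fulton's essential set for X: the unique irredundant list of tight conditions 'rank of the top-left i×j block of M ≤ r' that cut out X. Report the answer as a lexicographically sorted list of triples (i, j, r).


Propagating the 46 rank bounds to every northwest block:

  row 1: 0  0  0  0  0  0  1  1  1  1  1
  row 2: 0  0  0  0  0  0  1  1  2  2  2
  row 3: 0  0  0  0  0  0  1  2  3  3  3
  row 4: 0  0  0  0  1  1  2  3  4  4  4
  row 5: 1  1  1  1  2  2  3  4  5  5  5
  row 6: 1  1  1  1  2  2  3  4  5  5  6
  row 7: 1  1  1  2  3  3  4  5  6  6  7
  row 8: 1  1  1  2  3  4  5  6  7  7  8
  row 9: 1  2  2  3  4  5  6  7  8  8  9
  row 10: 1  2  2  3  4  5  6  7  8  9  10
  row 11: 1  2  3  4  5  6  7  8  9  10  11

hence w(1..11) = (7, 9, 8, 5, 1, 11, 4, 6, 2, 10, 3).

|D(w)|=33, |Ess(w)|=8:

[(2, 8, 1), (3, 6, 0), (4, 4, 0), (6, 4, 1), (6, 6, 2), (6, 10, 5), (8, 3, 1), (10, 3, 2)]


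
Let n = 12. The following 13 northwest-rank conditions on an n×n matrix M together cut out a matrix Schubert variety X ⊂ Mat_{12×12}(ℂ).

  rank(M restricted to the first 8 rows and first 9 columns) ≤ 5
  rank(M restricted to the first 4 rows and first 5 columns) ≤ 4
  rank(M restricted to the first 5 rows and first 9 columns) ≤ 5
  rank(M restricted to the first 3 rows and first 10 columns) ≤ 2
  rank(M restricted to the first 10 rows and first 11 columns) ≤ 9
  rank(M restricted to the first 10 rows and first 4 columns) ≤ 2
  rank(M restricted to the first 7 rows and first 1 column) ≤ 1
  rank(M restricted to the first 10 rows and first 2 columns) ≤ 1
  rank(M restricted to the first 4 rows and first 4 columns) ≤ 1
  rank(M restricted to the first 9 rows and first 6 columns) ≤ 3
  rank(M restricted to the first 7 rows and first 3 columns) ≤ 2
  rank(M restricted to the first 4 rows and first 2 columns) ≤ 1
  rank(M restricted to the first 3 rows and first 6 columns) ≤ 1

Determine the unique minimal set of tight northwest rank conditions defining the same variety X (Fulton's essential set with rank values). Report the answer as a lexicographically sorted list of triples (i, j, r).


Computing R[i][j] = min implied NW-rank bound (n=12, 13 conditions):

  R[1]: 1  1  1  1  1  1  1  1  1  1  1  1
  R[2]: 1  1  1  1  1  1  2  2  2  2  2  2
  R[3]: 1  1  1  1  1  1  2  2  2  2  3  3
  R[4]: 1  1  1  1  2  2  3  3  3  3  4  4
  R[5]: 1  1  2  2  3  3  4  4  4  4  5  5
  R[6]: 1  1  2  2  3  3  4  5  5  5  6  6
  R[7]: 1  1  2  2  3  3  4  5  5  6  7  7
  R[8]: 1  1  2  2  3  3  4  5  5  6  7  8
  R[9]: 1  1  2  2  3  3  4  5  6  7  8  9
  R[10]: 1  1  2  2  3  4  5  6  7  8  9  10
  R[11]: 1  2  3  3  4  5  6  7  8  9  10  11
  R[12]: 1  2  3  4  5  6  7  8  9  10  11  12

the unique w with this rank table is (1, 7, 11, 5, 3, 8, 10, 12, 9, 6, 2, 4).

|D(w)|=33, |Ess(w)|=7:

[(3, 6, 1), (3, 10, 2), (4, 4, 1), (8, 9, 5), (9, 6, 3), (10, 2, 1), (10, 4, 2)]


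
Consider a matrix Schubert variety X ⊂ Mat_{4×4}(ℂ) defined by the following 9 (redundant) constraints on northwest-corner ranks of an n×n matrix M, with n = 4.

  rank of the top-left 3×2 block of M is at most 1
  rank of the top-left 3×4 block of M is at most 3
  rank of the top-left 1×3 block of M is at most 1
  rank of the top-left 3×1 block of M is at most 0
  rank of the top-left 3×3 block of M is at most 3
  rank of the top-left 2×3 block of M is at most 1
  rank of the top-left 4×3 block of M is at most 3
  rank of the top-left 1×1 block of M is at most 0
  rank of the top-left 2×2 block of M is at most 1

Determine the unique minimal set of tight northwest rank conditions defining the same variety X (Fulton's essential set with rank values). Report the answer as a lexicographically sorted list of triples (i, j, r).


Propagating the 9 rank bounds to every northwest block:

  row 1: 0 1 1 1
  row 2: 0 1 1 2
  row 3: 0 1 2 3
  row 4: 1 2 3 4

second differences of R give the permutation w = (2, 4, 3, 1).

D(w) has 4 cells with 2 SE-corners; essential set:

[(2, 3, 1), (3, 1, 0)]


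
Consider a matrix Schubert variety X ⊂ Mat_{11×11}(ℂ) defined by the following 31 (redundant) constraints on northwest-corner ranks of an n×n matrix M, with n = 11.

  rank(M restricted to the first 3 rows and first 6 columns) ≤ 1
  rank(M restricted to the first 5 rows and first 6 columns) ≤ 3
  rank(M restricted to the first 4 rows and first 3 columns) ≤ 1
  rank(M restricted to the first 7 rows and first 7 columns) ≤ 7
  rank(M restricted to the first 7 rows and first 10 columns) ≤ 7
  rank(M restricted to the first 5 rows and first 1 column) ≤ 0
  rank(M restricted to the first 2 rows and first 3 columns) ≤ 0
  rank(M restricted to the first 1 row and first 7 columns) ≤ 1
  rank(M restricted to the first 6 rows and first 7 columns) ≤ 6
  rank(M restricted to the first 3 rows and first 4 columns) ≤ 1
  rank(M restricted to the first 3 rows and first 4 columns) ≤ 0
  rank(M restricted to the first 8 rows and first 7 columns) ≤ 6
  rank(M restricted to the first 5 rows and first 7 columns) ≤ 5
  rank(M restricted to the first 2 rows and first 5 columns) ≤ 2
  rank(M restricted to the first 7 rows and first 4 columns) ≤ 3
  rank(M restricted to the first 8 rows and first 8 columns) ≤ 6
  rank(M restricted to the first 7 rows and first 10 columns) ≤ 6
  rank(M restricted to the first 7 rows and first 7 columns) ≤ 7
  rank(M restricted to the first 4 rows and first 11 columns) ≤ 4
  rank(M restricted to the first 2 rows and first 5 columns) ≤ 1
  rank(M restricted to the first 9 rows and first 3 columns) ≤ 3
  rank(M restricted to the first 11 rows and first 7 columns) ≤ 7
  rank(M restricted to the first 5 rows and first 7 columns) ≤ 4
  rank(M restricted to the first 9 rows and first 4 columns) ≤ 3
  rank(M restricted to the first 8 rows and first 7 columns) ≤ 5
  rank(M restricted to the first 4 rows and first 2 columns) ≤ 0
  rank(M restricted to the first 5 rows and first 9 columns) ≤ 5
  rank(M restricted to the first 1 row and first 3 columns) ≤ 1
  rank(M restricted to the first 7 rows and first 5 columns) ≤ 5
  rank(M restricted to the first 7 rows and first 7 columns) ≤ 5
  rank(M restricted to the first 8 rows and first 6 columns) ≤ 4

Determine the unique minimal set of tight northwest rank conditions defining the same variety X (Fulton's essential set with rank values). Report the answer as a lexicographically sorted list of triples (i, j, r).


Rank table r_w(11×11) implied by the 31 constraints:

  i=1: 0 0 0 0 1 1 1 1 1 1 1
  i=2: 0 0 0 0 1 1 2 2 2 2 2
  i=3: 0 0 0 0 1 1 2 3 3 3 3
  i=4: 0 0 1 1 2 2 3 4 4 4 4
  i=5: 0 1 2 2 3 3 4 5 5 5 5
  i=6: 1 2 3 3 4 4 5 6 6 6 6
  i=7: 1 2 3 3 4 4 5 6 6 6 7
  i=8: 1 2 3 3 4 4 5 6 7 7 8
  i=9: 1 2 3 3 4 5 6 7 8 8 9
  i=10: 1 2 3 4 5 6 7 8 9 9 10
  i=11: 1 2 3 4 5 6 7 8 9 10 11

second differences of R give the permutation w = (5, 7, 8, 3, 2, 1, 11, 9, 6, 4, 10).

Rothe diagram D(w) (24 cells), 7 SE-corners (essential conditions):

[(3, 4, 0), (3, 6, 1), (4, 2, 0), (5, 1, 0), (7, 10, 6), (8, 6, 4), (9, 4, 3)]


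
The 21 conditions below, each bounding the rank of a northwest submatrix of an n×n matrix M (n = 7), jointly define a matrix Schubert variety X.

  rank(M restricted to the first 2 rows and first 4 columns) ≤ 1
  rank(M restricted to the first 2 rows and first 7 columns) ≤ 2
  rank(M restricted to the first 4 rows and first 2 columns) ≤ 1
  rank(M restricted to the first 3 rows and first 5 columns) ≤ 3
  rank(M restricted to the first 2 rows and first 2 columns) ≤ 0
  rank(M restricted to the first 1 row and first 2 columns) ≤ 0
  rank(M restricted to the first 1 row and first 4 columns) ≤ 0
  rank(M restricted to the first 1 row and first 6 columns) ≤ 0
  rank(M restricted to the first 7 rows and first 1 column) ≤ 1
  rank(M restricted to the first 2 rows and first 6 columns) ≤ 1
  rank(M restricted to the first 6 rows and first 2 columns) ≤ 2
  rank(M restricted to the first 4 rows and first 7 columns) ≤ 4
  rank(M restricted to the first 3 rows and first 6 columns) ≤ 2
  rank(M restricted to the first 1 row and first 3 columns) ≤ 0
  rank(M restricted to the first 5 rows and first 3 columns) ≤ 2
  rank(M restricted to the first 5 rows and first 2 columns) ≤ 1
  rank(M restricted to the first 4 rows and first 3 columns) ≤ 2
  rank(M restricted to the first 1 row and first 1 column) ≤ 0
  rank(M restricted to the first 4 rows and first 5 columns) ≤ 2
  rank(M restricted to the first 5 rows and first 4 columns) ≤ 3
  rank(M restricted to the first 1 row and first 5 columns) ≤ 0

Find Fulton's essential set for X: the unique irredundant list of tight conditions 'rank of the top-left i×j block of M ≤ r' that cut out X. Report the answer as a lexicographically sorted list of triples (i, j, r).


The tightest implied rank at each (i,j), from the 21 conditions:

  R[1]: 0 | 0 | 0 | 0 | 0 | 0 | 1
  R[2]: 0 | 0 | 1 | 1 | 1 | 1 | 2
  R[3]: 1 | 1 | 2 | 2 | 2 | 2 | 3
  R[4]: 1 | 1 | 2 | 2 | 2 | 3 | 4
  R[5]: 1 | 1 | 2 | 3 | 3 | 4 | 5
  R[6]: 1 | 2 | 3 | 4 | 4 | 5 | 6
  R[7]: 1 | 2 | 3 | 4 | 5 | 6 | 7

second differences of R give the permutation w = (7, 3, 1, 6, 4, 2, 5).

Fulton essential set (4 of the 12 Rothe cells):

[(1, 6, 0), (2, 2, 0), (4, 5, 2), (5, 2, 1)]


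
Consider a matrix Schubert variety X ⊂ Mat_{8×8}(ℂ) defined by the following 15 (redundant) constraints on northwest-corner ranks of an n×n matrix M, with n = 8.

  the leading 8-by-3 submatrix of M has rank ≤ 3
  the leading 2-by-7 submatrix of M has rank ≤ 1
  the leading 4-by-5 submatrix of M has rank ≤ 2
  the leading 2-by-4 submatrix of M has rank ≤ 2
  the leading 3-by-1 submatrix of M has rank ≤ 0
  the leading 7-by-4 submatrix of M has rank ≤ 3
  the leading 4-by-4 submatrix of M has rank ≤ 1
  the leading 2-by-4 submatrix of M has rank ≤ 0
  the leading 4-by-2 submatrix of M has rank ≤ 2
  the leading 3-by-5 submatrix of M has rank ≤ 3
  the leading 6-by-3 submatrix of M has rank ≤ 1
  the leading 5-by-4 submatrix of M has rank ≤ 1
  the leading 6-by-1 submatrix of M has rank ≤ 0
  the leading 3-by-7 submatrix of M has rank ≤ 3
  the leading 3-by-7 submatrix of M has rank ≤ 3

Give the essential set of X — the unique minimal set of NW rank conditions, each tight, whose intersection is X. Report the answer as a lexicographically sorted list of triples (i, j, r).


Computing R[i][j] = min implied NW-rank bound (n=8, 15 conditions):

  row 1: 0  0  0  0  1  1  1  1
  row 2: 0  0  0  0  1  1  1  2
  row 3: 0  1  1  1  2  2  2  3
  row 4: 0  1  1  1  2  3  3  4
  row 5: 0  1  1  1  2  3  4  5
  row 6: 0  1  1  2  3  4  5  6
  row 7: 1  2  2  3  4  5  6  7
  row 8: 1  2  3  4  5  6  7  8

second differences of R give the permutation w = (5, 8, 2, 6, 7, 4, 1, 3).

Rothe diagram D(w) (19 cells), 5 SE-corners (essential conditions):

[(2, 4, 0), (2, 7, 1), (5, 4, 1), (6, 1, 0), (6, 3, 1)]


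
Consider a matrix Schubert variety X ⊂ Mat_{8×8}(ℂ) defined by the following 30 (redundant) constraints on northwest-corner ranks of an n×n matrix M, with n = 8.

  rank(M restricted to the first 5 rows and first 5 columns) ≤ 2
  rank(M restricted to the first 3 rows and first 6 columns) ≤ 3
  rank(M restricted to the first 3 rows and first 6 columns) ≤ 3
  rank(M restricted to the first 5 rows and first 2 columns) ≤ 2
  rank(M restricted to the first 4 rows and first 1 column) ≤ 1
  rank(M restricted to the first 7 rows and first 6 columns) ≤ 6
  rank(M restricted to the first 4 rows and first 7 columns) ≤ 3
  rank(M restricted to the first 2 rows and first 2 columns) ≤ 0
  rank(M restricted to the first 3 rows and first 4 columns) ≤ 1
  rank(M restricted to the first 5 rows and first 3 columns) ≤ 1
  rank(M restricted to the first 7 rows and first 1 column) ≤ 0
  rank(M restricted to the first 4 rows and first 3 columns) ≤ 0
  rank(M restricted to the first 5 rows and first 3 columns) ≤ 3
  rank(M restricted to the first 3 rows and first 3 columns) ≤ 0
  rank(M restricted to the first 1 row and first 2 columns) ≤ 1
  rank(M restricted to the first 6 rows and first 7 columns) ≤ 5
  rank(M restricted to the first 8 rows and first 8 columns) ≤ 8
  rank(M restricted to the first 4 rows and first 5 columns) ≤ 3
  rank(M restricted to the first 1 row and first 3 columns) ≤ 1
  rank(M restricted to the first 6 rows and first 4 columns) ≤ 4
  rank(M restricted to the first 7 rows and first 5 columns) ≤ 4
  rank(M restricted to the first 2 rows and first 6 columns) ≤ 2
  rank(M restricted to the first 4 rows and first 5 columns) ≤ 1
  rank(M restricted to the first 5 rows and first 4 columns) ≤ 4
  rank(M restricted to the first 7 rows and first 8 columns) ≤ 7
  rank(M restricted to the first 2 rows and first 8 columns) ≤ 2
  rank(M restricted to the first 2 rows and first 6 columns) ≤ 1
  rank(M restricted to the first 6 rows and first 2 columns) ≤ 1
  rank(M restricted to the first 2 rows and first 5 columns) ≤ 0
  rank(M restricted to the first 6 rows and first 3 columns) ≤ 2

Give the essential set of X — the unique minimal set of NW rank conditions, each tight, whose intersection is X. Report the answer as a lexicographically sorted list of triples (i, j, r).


Recovering R(i,j) via the rank-extension bound from the 30 conditions:

  i=1: 0 | 0 | 0 | 0 | 0 | 1 | 1 | 1
  i=2: 0 | 0 | 0 | 0 | 0 | 1 | 2 | 2
  i=3: 0 | 0 | 0 | 1 | 1 | 2 | 3 | 3
  i=4: 0 | 0 | 0 | 1 | 1 | 2 | 3 | 4
  i=5: 0 | 1 | 1 | 2 | 2 | 3 | 4 | 5
  i=6: 0 | 1 | 2 | 3 | 3 | 4 | 5 | 6
  i=7: 0 | 1 | 2 | 3 | 4 | 5 | 6 | 7
  i=8: 1 | 2 | 3 | 4 | 5 | 6 | 7 | 8

so w = (6, 7, 4, 8, 2, 3, 5, 1).

4 SE-corners of the 20-cell Rothe diagram give Ess(w):

[(2, 5, 0), (4, 3, 0), (4, 5, 1), (7, 1, 0)]
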